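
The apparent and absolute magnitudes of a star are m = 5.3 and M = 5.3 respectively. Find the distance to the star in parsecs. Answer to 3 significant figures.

d ≈ 10.0 pc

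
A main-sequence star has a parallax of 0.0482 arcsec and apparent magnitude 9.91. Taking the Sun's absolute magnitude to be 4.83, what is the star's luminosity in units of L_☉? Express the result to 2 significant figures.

d = 1/p = 1/0.0482″ = 20.75 pc
M = m − 5 log₁₀ d + 5 = 9.91 − 5·1.3170 + 5 = 8.325
M − M_☉ = 8.325 − 4.83 = 3.495
L/L_☉ = 10^(−0.4 × 3.495) = 0.03999

L/L_☉ ≈ 0.040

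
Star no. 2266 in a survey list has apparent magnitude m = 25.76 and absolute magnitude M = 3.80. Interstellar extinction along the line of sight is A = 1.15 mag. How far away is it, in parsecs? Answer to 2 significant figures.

m − M = 5 log₁₀(d/10 pc) + A  ⇒  25.76 − (3.80) − 1.15 = 5 log₁₀(d/10)
20.810 = 5 log₁₀(d/10)
log₁₀ d = (m − M − A)/5 + 1 = 5.1620
d = 10^5.1620 = 145200 pc

d ≈ 150000 pc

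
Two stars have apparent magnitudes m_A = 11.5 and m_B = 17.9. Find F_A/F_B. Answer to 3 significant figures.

Δm = 11.5 − (17.9) = -6.4
Flux ratio = 10^(−0.4 Δm) = 10^(−0.4 × -6.4) = 10^2.560 = 363.1

F_A/F_B ≈ 363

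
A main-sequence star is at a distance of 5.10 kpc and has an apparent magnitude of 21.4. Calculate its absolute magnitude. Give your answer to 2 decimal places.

d = 5.10 kpc = 5100 pc
5 log₁₀(d/10 pc) = 5 log₁₀(5100) − 5 = 13.538
M = m − 5 log₁₀(d/10) = 21.4 − 13.538 = 7.862

M ≈ 7.86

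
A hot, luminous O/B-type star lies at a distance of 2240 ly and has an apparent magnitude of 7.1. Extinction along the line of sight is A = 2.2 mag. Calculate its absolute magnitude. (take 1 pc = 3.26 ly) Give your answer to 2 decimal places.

d = 2240 ly / 3.26 = 687.1 pc
5 log₁₀(d/10 pc) = 5 log₁₀(687.1) − 5 = 9.185
M = m − 5 log₁₀(d/10) − A = 7.1 − 9.185 − 2.2 = -4.285

M ≈ -4.29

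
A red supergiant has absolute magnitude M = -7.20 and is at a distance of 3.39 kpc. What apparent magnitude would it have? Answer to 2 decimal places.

m ≈ 5.45

d = 3.39 kpc = 3390 pc
m = M + 5 log₁₀ d − 5 = -7.20 + 5·3.5302 − 5 = 5.451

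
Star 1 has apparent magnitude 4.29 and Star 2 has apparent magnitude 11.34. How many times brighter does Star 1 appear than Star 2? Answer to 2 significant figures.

Magnitude difference = -7.05
Flux ratio = 10^(−0.4 Δm) = 10^(−0.4 × -7.05) = 10^2.820 = 660.7

660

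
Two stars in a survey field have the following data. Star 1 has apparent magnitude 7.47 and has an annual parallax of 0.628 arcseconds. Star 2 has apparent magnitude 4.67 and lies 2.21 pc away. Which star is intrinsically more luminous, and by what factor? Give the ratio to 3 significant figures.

Star 1: d = 1/p = 1/0.628″ = 1.592 pc
Star 1: M = m − 5 log₁₀ d + 5 = 7.47 − 5·0.2020 + 5 = 11.460
Star 2: M = m − 5 log₁₀ d + 5 = 4.67 − 5·0.3444 + 5 = 7.948
ΔM = M_1 − M_2 = 11.460 − (7.948) = 3.512; smaller M is more luminous → Star 2.
L ratio = 10^(0.4 |ΔM|) = 10^1.405 = 25.39

Star 2 is more luminous, by a factor of 25.4.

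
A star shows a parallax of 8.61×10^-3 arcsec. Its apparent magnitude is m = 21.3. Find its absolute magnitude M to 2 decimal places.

M ≈ 15.98

d = 1/p = 1/8.61×10^-3″ = 116.1 pc
5 log₁₀(d/10 pc) = 5 log₁₀(116.1) − 5 = 5.325
M = m − 5 log₁₀(d/10) = 21.3 − 5.325 = 15.975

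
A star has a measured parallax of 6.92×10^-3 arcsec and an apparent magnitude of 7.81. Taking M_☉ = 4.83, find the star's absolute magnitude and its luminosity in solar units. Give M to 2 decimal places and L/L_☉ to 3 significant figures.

d = 1/p = 1/6.92×10^-3″ = 144.5 pc
M = m − 5 log₁₀ d + 5 = 7.81 − 5·2.1599 + 5 = 2.011
M − M_☉ = 2.011 − 4.83 = -2.819
L/L_☉ = 10^(−0.4 × -2.819) = 13.42

M ≈ 2.01; L/L_☉ ≈ 13.4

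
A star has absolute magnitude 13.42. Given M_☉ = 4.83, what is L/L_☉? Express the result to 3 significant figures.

M − M_☉ = 13.42 − 4.83 = 8.590
L/L_☉ = 10^(−0.4 (M − M_☉)) = 10^-3.436 = 3.664×10^-4

L/L_☉ ≈ 3.66×10^-4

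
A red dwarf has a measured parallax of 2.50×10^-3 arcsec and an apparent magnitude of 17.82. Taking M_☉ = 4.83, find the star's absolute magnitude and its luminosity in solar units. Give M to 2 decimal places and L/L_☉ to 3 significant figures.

M ≈ 9.81; L/L_☉ ≈ 0.0102

d = 1/p = 1/2.50×10^-3″ = 400.0 pc
M = m − 5 log₁₀ d + 5 = 17.82 − 5·2.6021 + 5 = 9.810
M − M_☉ = 9.810 − 4.83 = 4.980
L/L_☉ = 10^(−0.4 × 4.980) = 0.01019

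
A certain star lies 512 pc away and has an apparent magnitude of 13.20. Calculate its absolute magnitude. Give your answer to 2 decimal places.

M ≈ 4.65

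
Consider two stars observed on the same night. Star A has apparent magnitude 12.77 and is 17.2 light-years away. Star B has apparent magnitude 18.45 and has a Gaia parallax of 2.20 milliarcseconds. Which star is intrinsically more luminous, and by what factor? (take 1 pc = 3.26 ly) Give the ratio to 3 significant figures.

Star A: d = 17.2 ly / 3.26 = 5.276 pc
Star A: M = m − 5 log₁₀ d + 5 = 12.77 − 5·0.7223 + 5 = 14.158
Star B: p = 2.20 mas = 2.20×10^-3″ → d = 1/p = 454.5 pc
Star B: M = m − 5 log₁₀ d + 5 = 18.45 − 5·2.6576 + 5 = 10.162
ΔM = M_A − M_B = 14.158 − (10.162) = 3.996; smaller M is more luminous → Star B.
L ratio = 10^(0.4 |ΔM|) = 10^1.599 = 39.68

Star B is more luminous, by a factor of 39.7.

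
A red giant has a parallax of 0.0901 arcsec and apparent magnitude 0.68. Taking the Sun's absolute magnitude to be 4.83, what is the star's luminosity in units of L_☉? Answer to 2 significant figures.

L/L_☉ ≈ 56

d = 1/p = 1/0.0901″ = 11.10 pc
M = m − 5 log₁₀ d + 5 = 0.68 − 5·1.0453 + 5 = 0.454
M − M_☉ = 0.454 − 4.83 = -4.376
L/L_☉ = 10^(−0.4 × -4.376) = 56.31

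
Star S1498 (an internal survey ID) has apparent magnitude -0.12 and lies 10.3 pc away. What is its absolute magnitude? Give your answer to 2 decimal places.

M ≈ -0.18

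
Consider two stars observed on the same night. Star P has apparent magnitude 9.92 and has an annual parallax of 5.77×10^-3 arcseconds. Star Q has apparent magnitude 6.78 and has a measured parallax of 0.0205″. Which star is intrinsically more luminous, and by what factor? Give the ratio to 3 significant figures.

Star Q is more luminous, by a factor of 1.43.

Star P: d = 1/p = 1/5.77×10^-3″ = 173.3 pc
Star P: M = m − 5 log₁₀ d + 5 = 9.92 − 5·2.2388 + 5 = 3.726
Star Q: d = 1/p = 1/0.0205″ = 48.78 pc
Star Q: M = m − 5 log₁₀ d + 5 = 6.78 − 5·1.6882 + 5 = 3.339
ΔM = M_P − M_Q = 3.726 − (3.339) = 0.387; smaller M is more luminous → Star Q.
L ratio = 10^(0.4 |ΔM|) = 10^0.155 = 1.428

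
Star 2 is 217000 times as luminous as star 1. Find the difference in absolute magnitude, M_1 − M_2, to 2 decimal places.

M_1 − M_2 ≈ 13.34

Pogson: ΔM = −2.5 log₁₀(ratio) = −2.5 log₁₀(217000) = −2.5 × 5.3365 = -13.341
Star 2 is brighter so has the smaller magnitude: M_1 − M_2 is positive.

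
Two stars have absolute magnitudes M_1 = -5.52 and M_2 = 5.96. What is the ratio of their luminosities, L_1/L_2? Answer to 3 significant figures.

L_1/L_2 ≈ 39100

ΔM = M_1 − M_2 = -11.48
L_1/L_2 = 10^(−0.4 ΔM) = 10^4.592 = 39080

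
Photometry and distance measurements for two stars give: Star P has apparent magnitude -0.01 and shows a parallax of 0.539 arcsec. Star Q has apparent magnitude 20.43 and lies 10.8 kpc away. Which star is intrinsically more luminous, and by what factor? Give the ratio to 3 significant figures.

Star P is more luminous, by a factor of 4.43.

Star P: d = 1/p = 1/0.539″ = 1.855 pc
Star P: M = m − 5 log₁₀ d + 5 = -0.01 − 5·0.2684 + 5 = 3.648
Star Q: d = 10.8 kpc = 10800 pc
Star Q: M = m − 5 log₁₀ d + 5 = 20.43 − 5·4.0334 + 5 = 5.263
ΔM = M_P − M_Q = 3.648 − (5.263) = -1.615; smaller M is more luminous → Star P.
L ratio = 10^(0.4 |ΔM|) = 10^0.646 = 4.426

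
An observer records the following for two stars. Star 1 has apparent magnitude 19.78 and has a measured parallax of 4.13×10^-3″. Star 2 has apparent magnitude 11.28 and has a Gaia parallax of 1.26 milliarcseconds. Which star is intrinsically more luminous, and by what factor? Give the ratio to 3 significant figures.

Star 2 is more luminous, by a factor of 27000.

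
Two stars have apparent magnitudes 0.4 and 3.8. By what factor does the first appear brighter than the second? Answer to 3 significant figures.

Δm = 0.4 − (3.8) = -3.4
Flux ratio = 10^(−0.4 Δm) = 10^(−0.4 × -3.4) = 10^1.360 = 22.91

22.9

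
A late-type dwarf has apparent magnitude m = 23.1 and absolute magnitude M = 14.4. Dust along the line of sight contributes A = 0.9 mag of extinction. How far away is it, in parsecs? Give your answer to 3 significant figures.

d ≈ 363 pc

m − M = 5 log₁₀(d/10 pc) + A  ⇒  23.1 − (14.4) − 0.9 = 5 log₁₀(d/10)
7.800 = 5 log₁₀(d/10)
log₁₀ d = (m − M − A)/5 + 1 = 2.5600
d = 10^2.5600 = 363.1 pc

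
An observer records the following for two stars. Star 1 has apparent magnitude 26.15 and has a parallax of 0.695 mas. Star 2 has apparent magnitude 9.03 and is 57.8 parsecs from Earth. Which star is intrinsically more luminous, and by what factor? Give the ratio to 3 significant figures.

Star 2 is more luminous, by a factor of 11400.

Star 1: p = 0.695 mas = 6.95×10^-4″ → d = 1/p = 1439 pc
Star 1: M = m − 5 log₁₀ d + 5 = 26.15 − 5·3.1580 + 5 = 15.360
Star 2: M = m − 5 log₁₀ d + 5 = 9.03 − 5·1.7619 + 5 = 5.220
ΔM = M_1 − M_2 = 15.360 − (5.220) = 10.140; smaller M is more luminous → Star 2.
L ratio = 10^(0.4 |ΔM|) = 10^4.056 = 11370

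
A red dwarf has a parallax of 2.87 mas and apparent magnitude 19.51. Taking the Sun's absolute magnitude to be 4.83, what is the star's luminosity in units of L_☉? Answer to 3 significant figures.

L/L_☉ ≈ 1.63×10^-3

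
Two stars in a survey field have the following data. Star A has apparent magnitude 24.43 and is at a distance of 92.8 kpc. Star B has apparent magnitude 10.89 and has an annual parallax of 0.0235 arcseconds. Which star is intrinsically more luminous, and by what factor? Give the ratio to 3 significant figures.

Star A: d = 92.8 kpc = 92800 pc
Star A: M = m − 5 log₁₀ d + 5 = 24.43 − 5·4.9675 + 5 = 4.592
Star B: d = 1/p = 1/0.0235″ = 42.55 pc
Star B: M = m − 5 log₁₀ d + 5 = 10.89 − 5·1.6289 + 5 = 7.745
ΔM = M_A − M_B = 4.592 − (7.745) = -3.153; smaller M is more luminous → Star A.
L ratio = 10^(0.4 |ΔM|) = 10^1.261 = 18.25

Star A is more luminous, by a factor of 18.2.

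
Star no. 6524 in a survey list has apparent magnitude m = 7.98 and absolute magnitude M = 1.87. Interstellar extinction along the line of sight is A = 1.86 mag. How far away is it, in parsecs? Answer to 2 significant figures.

d ≈ 71 pc

m − M = 5 log₁₀(d/10 pc) + A  ⇒  7.98 − (1.87) − 1.86 = 5 log₁₀(d/10)
4.250 = 5 log₁₀(d/10)
log₁₀ d = (m − M − A)/5 + 1 = 1.8500
d = 10^1.8500 = 70.79 pc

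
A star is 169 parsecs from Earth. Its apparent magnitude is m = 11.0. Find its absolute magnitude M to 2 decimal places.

M ≈ 4.86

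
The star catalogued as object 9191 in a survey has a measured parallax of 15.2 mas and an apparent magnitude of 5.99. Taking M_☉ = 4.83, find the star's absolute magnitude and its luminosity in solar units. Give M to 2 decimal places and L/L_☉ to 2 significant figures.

d = 1/p = 1000/15.2 mas = 65.79 pc
M = m − 5 log₁₀ d + 5 = 5.99 − 5·1.8182 + 5 = 1.899
M − M_☉ = 1.899 − 4.83 = -2.931
L/L_☉ = 10^(−0.4 × -2.931) = 14.87

M ≈ 1.90; L/L_☉ ≈ 15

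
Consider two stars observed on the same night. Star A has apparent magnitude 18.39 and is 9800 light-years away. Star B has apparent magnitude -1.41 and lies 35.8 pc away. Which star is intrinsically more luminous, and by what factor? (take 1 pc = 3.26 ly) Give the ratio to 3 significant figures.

Star B is more luminous, by a factor of 11800.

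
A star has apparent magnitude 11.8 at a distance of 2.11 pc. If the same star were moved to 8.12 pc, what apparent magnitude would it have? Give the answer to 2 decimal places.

m ≈ 14.73

Flux ∝ 1/d², so Δm = 5 log₁₀(d₂/d₁) = 5 log₁₀(8.12/2.11) = 2.926
m₂ = m₁ + Δm = 11.8 + (2.926) = 14.726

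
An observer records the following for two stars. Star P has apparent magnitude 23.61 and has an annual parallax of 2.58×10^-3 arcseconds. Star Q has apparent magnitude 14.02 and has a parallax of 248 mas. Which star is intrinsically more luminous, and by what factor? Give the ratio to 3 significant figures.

Star P is more luminous, by a factor of 1.35.

Star P: d = 1/p = 1/2.58×10^-3″ = 387.6 pc
Star P: M = m − 5 log₁₀ d + 5 = 23.61 − 5·2.5884 + 5 = 15.668
Star Q: p = 248 mas = 0.248″ → d = 1/p = 4.032 pc
Star Q: M = m − 5 log₁₀ d + 5 = 14.02 − 5·0.6055 + 5 = 15.992
ΔM = M_P − M_Q = 15.668 − (15.992) = -0.324; smaller M is more luminous → Star P.
L ratio = 10^(0.4 |ΔM|) = 10^0.130 = 1.348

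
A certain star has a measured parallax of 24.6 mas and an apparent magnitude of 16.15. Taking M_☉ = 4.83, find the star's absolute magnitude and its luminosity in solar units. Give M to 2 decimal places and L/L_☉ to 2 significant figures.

d = 1/p = 1000/24.6 mas = 40.65 pc
M = m − 5 log₁₀ d + 5 = 16.15 − 5·1.6091 + 5 = 13.105
M − M_☉ = 13.105 − 4.83 = 8.275
L/L_☉ = 10^(−0.4 × 8.275) = 4.899×10^-4

M ≈ 13.10; L/L_☉ ≈ 4.9×10^-4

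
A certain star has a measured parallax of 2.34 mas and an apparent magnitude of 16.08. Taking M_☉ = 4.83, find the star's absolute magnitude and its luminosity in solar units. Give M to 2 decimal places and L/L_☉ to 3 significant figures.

M ≈ 7.93; L/L_☉ ≈ 0.0578

d = 1/p = 1000/2.34 mas = 427.4 pc
M = m − 5 log₁₀ d + 5 = 16.08 − 5·2.6308 + 5 = 7.926
M − M_☉ = 7.926 − 4.83 = 3.096
L/L_☉ = 10^(−0.4 × 3.096) = 0.05775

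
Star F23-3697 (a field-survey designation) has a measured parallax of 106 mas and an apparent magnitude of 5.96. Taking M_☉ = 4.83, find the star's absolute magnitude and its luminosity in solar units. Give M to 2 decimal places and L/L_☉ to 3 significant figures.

M ≈ 6.09; L/L_☉ ≈ 0.314

d = 1/p = 1000/106 mas = 9.434 pc
M = m − 5 log₁₀ d + 5 = 5.96 − 5·0.9747 + 5 = 6.087
M − M_☉ = 6.087 − 4.83 = 1.257
L/L_☉ = 10^(−0.4 × 1.257) = 0.3143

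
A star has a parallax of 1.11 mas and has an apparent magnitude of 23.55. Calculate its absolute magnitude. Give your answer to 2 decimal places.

M ≈ 13.78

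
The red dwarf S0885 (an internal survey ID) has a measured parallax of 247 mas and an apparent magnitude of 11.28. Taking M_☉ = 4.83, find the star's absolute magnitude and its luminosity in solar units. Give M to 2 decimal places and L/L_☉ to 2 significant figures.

M ≈ 13.24; L/L_☉ ≈ 4.3×10^-4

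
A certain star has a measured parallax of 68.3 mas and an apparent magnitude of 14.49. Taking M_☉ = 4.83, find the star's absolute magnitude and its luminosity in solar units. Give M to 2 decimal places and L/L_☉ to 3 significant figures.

d = 1/p = 1000/68.3 mas = 14.64 pc
M = m − 5 log₁₀ d + 5 = 14.49 − 5·1.1656 + 5 = 13.662
M − M_☉ = 13.662 − 4.83 = 8.832
L/L_☉ = 10^(−0.4 × 8.832) = 2.932×10^-4

M ≈ 13.66; L/L_☉ ≈ 2.93×10^-4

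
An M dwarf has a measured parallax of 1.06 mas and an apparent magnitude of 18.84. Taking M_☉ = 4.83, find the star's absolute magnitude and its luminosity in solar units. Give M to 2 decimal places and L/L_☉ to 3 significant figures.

M ≈ 8.97; L/L_☉ ≈ 0.0222

d = 1/p = 1000/1.06 mas = 943.4 pc
M = m − 5 log₁₀ d + 5 = 18.84 − 5·2.9747 + 5 = 8.967
M − M_☉ = 8.967 − 4.83 = 4.137
L/L_☉ = 10^(−0.4 × 4.137) = 0.02215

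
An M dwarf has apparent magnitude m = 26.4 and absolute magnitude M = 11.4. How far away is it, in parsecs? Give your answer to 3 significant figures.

d ≈ 10000 pc

Distance modulus: m − M = 26.4 − (11.4) = 15.000
m − M = 5 log₁₀ d − 5
log₁₀ d = (m − M)/5 + 1 = 4.0000
d = 10^4.0000 = 10000 pc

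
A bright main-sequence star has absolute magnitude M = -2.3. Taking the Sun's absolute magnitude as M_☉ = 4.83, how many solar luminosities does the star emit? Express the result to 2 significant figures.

L/L_☉ ≈ 710

M − M_☉ = -2.3 − 4.83 = -7.130
L/L_☉ = 10^(−0.4 (M − M_☉)) = 10^2.852 = 711.2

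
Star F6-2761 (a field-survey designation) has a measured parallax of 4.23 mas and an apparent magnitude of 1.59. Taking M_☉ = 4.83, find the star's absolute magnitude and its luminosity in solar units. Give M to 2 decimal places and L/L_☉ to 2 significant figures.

M ≈ -5.28; L/L_☉ ≈ 11000

d = 1/p = 1000/4.23 mas = 236.4 pc
M = m − 5 log₁₀ d + 5 = 1.59 − 5·2.3737 + 5 = -5.278
M − M_☉ = -5.278 − 4.83 = -10.108
L/L_☉ = 10^(−0.4 × -10.108) = 11050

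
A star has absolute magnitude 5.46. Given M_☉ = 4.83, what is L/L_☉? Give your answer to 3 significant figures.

L/L_☉ ≈ 0.560

M − M_☉ = 5.46 − 4.83 = 0.630
L/L_☉ = 10^(−0.4 (M − M_☉)) = 10^-0.252 = 0.5598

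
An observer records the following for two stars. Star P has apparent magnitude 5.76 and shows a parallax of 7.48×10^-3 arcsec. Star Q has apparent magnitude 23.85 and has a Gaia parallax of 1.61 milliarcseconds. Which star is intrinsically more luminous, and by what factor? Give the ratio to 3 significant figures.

Star P is more luminous, by a factor of 798000.

Star P: d = 1/p = 1/7.48×10^-3″ = 133.7 pc
Star P: M = m − 5 log₁₀ d + 5 = 5.76 − 5·2.1261 + 5 = 0.130
Star Q: p = 1.61 mas = 1.61×10^-3″ → d = 1/p = 621.1 pc
Star Q: M = m − 5 log₁₀ d + 5 = 23.85 − 5·2.7932 + 5 = 14.884
ΔM = M_P − M_Q = 0.130 − (14.884) = -14.755; smaller M is more luminous → Star P.
L ratio = 10^(0.4 |ΔM|) = 10^5.902 = 797700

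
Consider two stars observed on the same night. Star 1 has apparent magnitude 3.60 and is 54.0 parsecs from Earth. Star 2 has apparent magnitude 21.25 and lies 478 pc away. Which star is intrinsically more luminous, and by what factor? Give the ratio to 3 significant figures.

Star 1: M = m − 5 log₁₀ d + 5 = 3.60 − 5·1.7324 + 5 = -0.062
Star 2: M = m − 5 log₁₀ d + 5 = 21.25 − 5·2.6794 + 5 = 12.853
ΔM = M_1 − M_2 = -0.062 − (12.853) = -12.915; smaller M is more luminous → Star 1.
L ratio = 10^(0.4 |ΔM|) = 10^5.166 = 146500

Star 1 is more luminous, by a factor of 147000.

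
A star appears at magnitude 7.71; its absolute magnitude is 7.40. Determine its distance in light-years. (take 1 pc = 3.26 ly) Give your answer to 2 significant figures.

Distance modulus: m − M = 7.71 − (7.40) = 0.310
m − M = 5 log₁₀ d − 5
log₁₀ d = (m − M)/5 + 1 = 1.0620
d = 10^1.0620 = 11.53 pc
= 37.60 ly

d ≈ 38 ly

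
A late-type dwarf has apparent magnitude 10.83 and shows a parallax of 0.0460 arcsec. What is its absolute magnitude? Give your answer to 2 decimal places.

M ≈ 9.14

d = 1/p = 1/0.0460″ = 21.74 pc
5 log₁₀(d/10 pc) = 5 log₁₀(21.74) − 5 = 1.686
M = m − 5 log₁₀(d/10) = 10.83 − 1.686 = 9.144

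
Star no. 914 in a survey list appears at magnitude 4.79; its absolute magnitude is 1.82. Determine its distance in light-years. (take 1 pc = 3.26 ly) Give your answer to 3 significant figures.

d ≈ 128 ly

μ = m − M = 2.970
m − M = 5 log₁₀ d − 5
log₁₀ d = (m − M)/5 + 1 = 1.5940
d = 10^1.5940 = 39.26 pc
= 128.0 ly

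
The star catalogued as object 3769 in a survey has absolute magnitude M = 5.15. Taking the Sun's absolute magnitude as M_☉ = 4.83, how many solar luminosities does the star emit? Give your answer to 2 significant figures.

L/L_☉ ≈ 0.74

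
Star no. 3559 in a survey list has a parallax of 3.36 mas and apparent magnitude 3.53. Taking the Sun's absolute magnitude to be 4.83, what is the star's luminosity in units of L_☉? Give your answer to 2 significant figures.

d = 1/p = 1000/3.36 mas = 297.6 pc
M = m − 5 log₁₀ d + 5 = 3.53 − 5·2.4737 + 5 = -3.838
M − M_☉ = -3.838 − 4.83 = -8.668
L/L_☉ = 10^(−0.4 × -8.668) = 2933

L/L_☉ ≈ 2900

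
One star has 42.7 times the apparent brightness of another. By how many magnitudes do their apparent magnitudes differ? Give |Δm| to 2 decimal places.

|Δm| ≈ 4.08

Pogson: Δm = −2.5 log₁₀(ratio) = −2.5 log₁₀(42.7) = −2.5 × 1.6304 = -4.076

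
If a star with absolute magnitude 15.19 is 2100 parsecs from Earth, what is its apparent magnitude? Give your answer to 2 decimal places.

m ≈ 26.80

m = M + 5 log₁₀ d − 5 = 15.19 + 5·3.3222 − 5 = 26.801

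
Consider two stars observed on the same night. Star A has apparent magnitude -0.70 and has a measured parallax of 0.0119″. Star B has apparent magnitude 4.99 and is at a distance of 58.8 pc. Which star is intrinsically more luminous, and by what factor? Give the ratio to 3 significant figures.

Star A: d = 1/p = 1/0.0119″ = 84.03 pc
Star A: M = m − 5 log₁₀ d + 5 = -0.70 − 5·1.9245 + 5 = -5.322
Star B: M = m − 5 log₁₀ d + 5 = 4.99 − 5·1.7694 + 5 = 1.143
ΔM = M_A − M_B = -5.322 − (1.143) = -6.465; smaller M is more luminous → Star A.
L ratio = 10^(0.4 |ΔM|) = 10^2.586 = 385.6

Star A is more luminous, by a factor of 386.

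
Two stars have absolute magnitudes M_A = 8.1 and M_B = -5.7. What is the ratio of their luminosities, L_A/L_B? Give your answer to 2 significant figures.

ΔM = M_A − M_B = 13.8
L_A/L_B = 10^(−0.4 ΔM) = 10^-5.520 = 3.020×10^-6

L_A/L_B ≈ 3.0×10^-6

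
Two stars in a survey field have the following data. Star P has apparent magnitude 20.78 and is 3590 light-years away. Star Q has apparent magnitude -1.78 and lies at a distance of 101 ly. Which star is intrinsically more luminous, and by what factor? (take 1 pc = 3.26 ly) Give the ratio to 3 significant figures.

Star P: d = 3590 ly / 3.26 = 1101 pc
Star P: M = m − 5 log₁₀ d + 5 = 20.78 − 5·3.0419 + 5 = 10.571
Star Q: d = 101 ly / 3.26 = 30.98 pc
Star Q: M = m − 5 log₁₀ d + 5 = -1.78 − 5·1.4911 + 5 = -4.236
ΔM = M_P − M_Q = 10.571 − (-4.236) = 14.806; smaller M is more luminous → Star Q.
L ratio = 10^(0.4 |ΔM|) = 10^5.922 = 836500

Star Q is more luminous, by a factor of 836000.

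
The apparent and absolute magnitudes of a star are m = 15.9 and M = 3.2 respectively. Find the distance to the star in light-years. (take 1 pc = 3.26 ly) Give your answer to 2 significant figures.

μ = m − M = 12.700
m − M = 5 log₁₀ d − 5
log₁₀ d = (m − M)/5 + 1 = 3.5400
d = 10^3.5400 = 3467 pc
= 11300 ly

d ≈ 11000 ly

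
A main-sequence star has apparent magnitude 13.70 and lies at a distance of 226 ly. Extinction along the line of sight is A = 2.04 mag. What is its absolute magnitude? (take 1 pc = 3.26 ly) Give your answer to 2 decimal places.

M ≈ 7.46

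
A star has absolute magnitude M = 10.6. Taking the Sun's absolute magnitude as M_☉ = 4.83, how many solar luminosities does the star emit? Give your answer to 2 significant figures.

L/L_☉ ≈ 4.9×10^-3

M − M_☉ = 10.6 − 4.83 = 5.770
L/L_☉ = 10^(−0.4 (M − M_☉)) = 10^-2.308 = 4.920×10^-3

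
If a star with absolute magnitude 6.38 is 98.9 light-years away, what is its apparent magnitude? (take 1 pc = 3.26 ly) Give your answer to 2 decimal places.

m ≈ 8.79

d = 98.9 ly / 3.26 = 30.34 pc
m = M + 5 log₁₀ d − 5 = 6.38 + 5·1.4820 − 5 = 8.790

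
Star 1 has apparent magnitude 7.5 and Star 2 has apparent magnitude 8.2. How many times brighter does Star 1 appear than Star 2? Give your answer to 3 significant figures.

1.91

Δm = 7.5 − (8.2) = -0.7
Flux ratio = 10^(−0.4 Δm) = 10^(−0.4 × -0.7) = 10^0.280 = 1.905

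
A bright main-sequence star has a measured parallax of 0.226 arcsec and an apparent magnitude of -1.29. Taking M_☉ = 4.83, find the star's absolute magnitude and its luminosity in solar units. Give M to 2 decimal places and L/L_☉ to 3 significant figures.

d = 1/p = 1/0.226″ = 4.425 pc
M = m − 5 log₁₀ d + 5 = -1.29 − 5·0.6459 + 5 = 0.481
M − M_☉ = 0.481 − 4.83 = -4.349
L/L_☉ = 10^(−0.4 × -4.349) = 54.93

M ≈ 0.48; L/L_☉ ≈ 54.9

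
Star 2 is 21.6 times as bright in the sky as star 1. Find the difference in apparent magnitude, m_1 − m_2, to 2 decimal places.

Pogson: Δm = −2.5 log₁₀(ratio) = −2.5 log₁₀(21.6) = −2.5 × 1.3345 = -3.336
Star 2 is brighter so has the smaller magnitude: m_1 − m_2 is positive.

m_1 − m_2 ≈ 3.34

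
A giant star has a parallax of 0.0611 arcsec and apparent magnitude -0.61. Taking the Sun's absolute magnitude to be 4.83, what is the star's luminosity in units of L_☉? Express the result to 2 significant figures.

d = 1/p = 1/0.0611″ = 16.37 pc
M = m − 5 log₁₀ d + 5 = -0.61 − 5·1.2140 + 5 = -1.680
M − M_☉ = -1.680 − 4.83 = -6.510
L/L_☉ = 10^(−0.4 × -6.510) = 401.7

L/L_☉ ≈ 400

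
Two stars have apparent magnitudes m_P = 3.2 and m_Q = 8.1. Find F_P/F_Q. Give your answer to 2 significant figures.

F_P/F_Q ≈ 91

Magnitude difference = -4.9
Flux ratio = 10^(−0.4 Δm) = 10^(−0.4 × -4.9) = 10^1.960 = 91.20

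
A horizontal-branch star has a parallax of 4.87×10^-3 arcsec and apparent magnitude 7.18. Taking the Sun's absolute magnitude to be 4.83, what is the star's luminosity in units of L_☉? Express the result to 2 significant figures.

L/L_☉ ≈ 48

d = 1/p = 1/4.87×10^-3″ = 205.3 pc
M = m − 5 log₁₀ d + 5 = 7.18 − 5·2.3125 + 5 = 0.618
M − M_☉ = 0.618 − 4.83 = -4.212
L/L_☉ = 10^(−0.4 × -4.212) = 48.41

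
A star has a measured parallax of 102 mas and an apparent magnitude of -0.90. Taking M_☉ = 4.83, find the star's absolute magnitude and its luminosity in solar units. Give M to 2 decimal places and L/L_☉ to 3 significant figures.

d = 1/p = 1000/102 mas = 9.804 pc
M = m − 5 log₁₀ d + 5 = -0.90 − 5·0.9914 + 5 = -0.857
M − M_☉ = -0.857 − 4.83 = -5.687
L/L_☉ = 10^(−0.4 × -5.687) = 188.3

M ≈ -0.86; L/L_☉ ≈ 188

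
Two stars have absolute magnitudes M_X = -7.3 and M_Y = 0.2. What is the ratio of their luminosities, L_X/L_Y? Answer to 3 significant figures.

ΔM = M_X − M_Y = -7.5
L_X/L_Y = 10^(−0.4 ΔM) = 10^3.000 = 1000

L_X/L_Y ≈ 1000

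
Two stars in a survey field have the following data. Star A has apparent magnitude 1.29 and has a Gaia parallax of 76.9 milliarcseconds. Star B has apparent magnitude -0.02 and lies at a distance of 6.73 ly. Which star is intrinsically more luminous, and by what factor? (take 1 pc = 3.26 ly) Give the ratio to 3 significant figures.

Star A is more luminous, by a factor of 11.9.

Star A: p = 76.9 mas = 0.0769″ → d = 1/p = 13.00 pc
Star A: M = m − 5 log₁₀ d + 5 = 1.29 − 5·1.1141 + 5 = 0.720
Star B: d = 6.73 ly / 3.26 = 2.064 pc
Star B: M = m − 5 log₁₀ d + 5 = -0.02 − 5·0.3148 + 5 = 3.406
ΔM = M_A − M_B = 0.720 − (3.406) = -2.686; smaller M is more luminous → Star A.
L ratio = 10^(0.4 |ΔM|) = 10^1.075 = 11.87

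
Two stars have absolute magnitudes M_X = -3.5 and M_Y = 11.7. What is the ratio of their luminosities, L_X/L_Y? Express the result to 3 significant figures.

ΔM = M_X − M_Y = -15.2
L_X/L_Y = 10^(−0.4 ΔM) = 10^6.080 = 1.202×10^6

L_X/L_Y ≈ 1.20×10^6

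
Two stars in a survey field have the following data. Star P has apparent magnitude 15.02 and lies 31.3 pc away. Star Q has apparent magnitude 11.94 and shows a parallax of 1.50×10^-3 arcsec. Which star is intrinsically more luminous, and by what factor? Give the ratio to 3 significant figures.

Star P: M = m − 5 log₁₀ d + 5 = 15.02 − 5·1.4955 + 5 = 12.542
Star Q: d = 1/p = 1/1.50×10^-3″ = 666.7 pc
Star Q: M = m − 5 log₁₀ d + 5 = 11.94 − 5·2.8239 + 5 = 2.820
ΔM = M_P − M_Q = 12.542 − (2.820) = 9.722; smaller M is more luminous → Star Q.
L ratio = 10^(0.4 |ΔM|) = 10^3.889 = 7740

Star Q is more luminous, by a factor of 7740.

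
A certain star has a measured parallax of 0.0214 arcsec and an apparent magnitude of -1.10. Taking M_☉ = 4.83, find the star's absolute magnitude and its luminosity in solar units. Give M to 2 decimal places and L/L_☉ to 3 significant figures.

M ≈ -4.45; L/L_☉ ≈ 5140

d = 1/p = 1/0.0214″ = 46.73 pc
M = m − 5 log₁₀ d + 5 = -1.10 − 5·1.6696 + 5 = -4.448
M − M_☉ = -4.448 − 4.83 = -9.278
L/L_☉ = 10^(−0.4 × -9.278) = 5142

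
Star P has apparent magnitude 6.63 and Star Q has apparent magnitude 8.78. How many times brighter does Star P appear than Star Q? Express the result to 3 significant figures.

7.24

Δm = 6.63 − (8.78) = -2.15
Flux ratio = 10^(−0.4 Δm) = 10^(−0.4 × -2.15) = 10^0.860 = 7.244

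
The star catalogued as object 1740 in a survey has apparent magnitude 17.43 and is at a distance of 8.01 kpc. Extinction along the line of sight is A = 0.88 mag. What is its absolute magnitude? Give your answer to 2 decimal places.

M ≈ 2.03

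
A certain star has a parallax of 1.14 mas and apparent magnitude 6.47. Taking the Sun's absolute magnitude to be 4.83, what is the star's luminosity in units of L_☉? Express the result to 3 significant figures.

L/L_☉ ≈ 1700

d = 1/p = 1000/1.14 mas = 877.2 pc
M = m − 5 log₁₀ d + 5 = 6.47 − 5·2.9431 + 5 = -3.245
M − M_☉ = -3.245 − 4.83 = -8.075
L/L_☉ = 10^(−0.4 × -8.075) = 1699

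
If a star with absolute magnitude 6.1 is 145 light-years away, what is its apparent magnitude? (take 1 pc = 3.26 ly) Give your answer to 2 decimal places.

d = 145 ly / 3.26 = 44.48 pc
m = M + 5 log₁₀ d − 5 = 6.1 + 5·1.6482 − 5 = 9.341

m ≈ 9.34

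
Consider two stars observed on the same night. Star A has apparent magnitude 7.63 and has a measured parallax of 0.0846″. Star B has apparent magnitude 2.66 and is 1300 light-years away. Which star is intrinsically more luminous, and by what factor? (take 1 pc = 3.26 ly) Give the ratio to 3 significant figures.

Star B is more luminous, by a factor of 111000.

Star A: d = 1/p = 1/0.0846″ = 11.82 pc
Star A: M = m − 5 log₁₀ d + 5 = 7.63 − 5·1.0726 + 5 = 7.267
Star B: d = 1300 ly / 3.26 = 398.8 pc
Star B: M = m − 5 log₁₀ d + 5 = 2.66 − 5·2.6007 + 5 = -5.344
ΔM = M_A − M_B = 7.267 − (-5.344) = 12.610; smaller M is more luminous → Star B.
L ratio = 10^(0.4 |ΔM|) = 10^5.044 = 110700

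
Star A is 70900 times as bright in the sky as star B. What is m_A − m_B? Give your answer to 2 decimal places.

Pogson: Δm = −2.5 log₁₀(ratio) = −2.5 log₁₀(70900) = −2.5 × 4.8506 = -12.127
Star A is brighter, so it has the smaller magnitude: the difference is negative.

m_A − m_B ≈ -12.13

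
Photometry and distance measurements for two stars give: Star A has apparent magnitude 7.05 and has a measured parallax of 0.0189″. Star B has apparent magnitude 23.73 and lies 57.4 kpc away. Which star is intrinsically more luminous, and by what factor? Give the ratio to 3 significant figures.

Star A: d = 1/p = 1/0.0189″ = 52.91 pc
Star A: M = m − 5 log₁₀ d + 5 = 7.05 − 5·1.7235 + 5 = 3.432
Star B: d = 57.4 kpc = 57400 pc
Star B: M = m − 5 log₁₀ d + 5 = 23.73 − 5·4.7589 + 5 = 4.935
ΔM = M_A − M_B = 3.432 − (4.935) = -1.503; smaller M is more luminous → Star A.
L ratio = 10^(0.4 |ΔM|) = 10^0.601 = 3.993

Star A is more luminous, by a factor of 3.99.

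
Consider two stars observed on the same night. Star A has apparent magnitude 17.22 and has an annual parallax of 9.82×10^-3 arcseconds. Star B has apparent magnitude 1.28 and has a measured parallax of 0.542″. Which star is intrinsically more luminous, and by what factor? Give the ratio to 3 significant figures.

Star B is more luminous, by a factor of 780.

Star A: d = 1/p = 1/9.82×10^-3″ = 101.8 pc
Star A: M = m − 5 log₁₀ d + 5 = 17.22 − 5·2.0079 + 5 = 12.181
Star B: d = 1/p = 1/0.542″ = 1.845 pc
Star B: M = m − 5 log₁₀ d + 5 = 1.28 − 5·0.2660 + 5 = 4.950
ΔM = M_A − M_B = 12.181 − (4.950) = 7.231; smaller M is more luminous → Star B.
L ratio = 10^(0.4 |ΔM|) = 10^2.892 = 780.2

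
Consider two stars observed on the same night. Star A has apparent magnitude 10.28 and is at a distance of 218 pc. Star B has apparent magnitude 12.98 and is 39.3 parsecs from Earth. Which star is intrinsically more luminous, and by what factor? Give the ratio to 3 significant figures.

Star A is more luminous, by a factor of 370.

Star A: M = m − 5 log₁₀ d + 5 = 10.28 − 5·2.3385 + 5 = 3.588
Star B: M = m − 5 log₁₀ d + 5 = 12.98 − 5·1.5944 + 5 = 10.008
ΔM = M_A − M_B = 3.588 − (10.008) = -6.420; smaller M is more luminous → Star A.
L ratio = 10^(0.4 |ΔM|) = 10^2.568 = 369.9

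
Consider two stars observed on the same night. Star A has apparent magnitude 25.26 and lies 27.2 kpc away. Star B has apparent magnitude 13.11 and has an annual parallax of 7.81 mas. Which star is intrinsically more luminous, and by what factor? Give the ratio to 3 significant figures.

Star B is more luminous, by a factor of 1.61.

Star A: d = 27.2 kpc = 27200 pc
Star A: M = m − 5 log₁₀ d + 5 = 25.26 − 5·4.4346 + 5 = 8.087
Star B: p = 7.81 mas = 7.81×10^-3″ → d = 1/p = 128.0 pc
Star B: M = m − 5 log₁₀ d + 5 = 13.11 − 5·2.1073 + 5 = 7.573
ΔM = M_A − M_B = 8.087 − (7.573) = 0.514; smaller M is more luminous → Star B.
L ratio = 10^(0.4 |ΔM|) = 10^0.206 = 1.605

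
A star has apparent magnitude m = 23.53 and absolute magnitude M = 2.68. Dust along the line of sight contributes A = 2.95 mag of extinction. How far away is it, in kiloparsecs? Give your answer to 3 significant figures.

d ≈ 38.0 kpc

m − M = 5 log₁₀(d/10 pc) + A  ⇒  23.53 − (2.68) − 2.95 = 5 log₁₀(d/10)
17.900 = 5 log₁₀(d/10)
log₁₀ d = (m − M − A)/5 + 1 = 4.5800
d = 10^4.5800 = 38020 pc
= 38.02 kpc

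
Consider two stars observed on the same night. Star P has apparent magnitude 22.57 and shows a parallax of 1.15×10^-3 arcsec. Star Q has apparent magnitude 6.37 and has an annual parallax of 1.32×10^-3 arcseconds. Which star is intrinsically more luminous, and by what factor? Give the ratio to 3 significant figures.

Star Q is more luminous, by a factor of 2.29×10^6.

Star P: d = 1/p = 1/1.15×10^-3″ = 869.6 pc
Star P: M = m − 5 log₁₀ d + 5 = 22.57 − 5·2.9393 + 5 = 12.873
Star Q: d = 1/p = 1/1.32×10^-3″ = 757.6 pc
Star Q: M = m − 5 log₁₀ d + 5 = 6.37 − 5·2.8794 + 5 = -3.027
ΔM = M_P − M_Q = 12.873 − (-3.027) = 15.901; smaller M is more luminous → Star Q.
L ratio = 10^(0.4 |ΔM|) = 10^6.360 = 2.292×10^6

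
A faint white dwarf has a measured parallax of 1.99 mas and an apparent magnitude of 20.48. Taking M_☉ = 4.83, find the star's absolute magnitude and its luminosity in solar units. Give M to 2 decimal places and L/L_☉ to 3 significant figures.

M ≈ 11.97; L/L_☉ ≈ 1.39×10^-3

d = 1/p = 1000/1.99 mas = 502.5 pc
M = m − 5 log₁₀ d + 5 = 20.48 − 5·2.7011 + 5 = 11.974
M − M_☉ = 11.974 − 4.83 = 7.144
L/L_☉ = 10^(−0.4 × 7.144) = 1.388×10^-3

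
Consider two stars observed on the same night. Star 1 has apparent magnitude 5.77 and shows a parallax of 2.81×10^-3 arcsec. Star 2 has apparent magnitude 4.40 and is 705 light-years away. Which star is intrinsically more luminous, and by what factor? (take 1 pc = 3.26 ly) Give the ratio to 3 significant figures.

Star 1: d = 1/p = 1/2.81×10^-3″ = 355.9 pc
Star 1: M = m − 5 log₁₀ d + 5 = 5.77 − 5·2.5513 + 5 = -1.986
Star 2: d = 705 ly / 3.26 = 216.3 pc
Star 2: M = m − 5 log₁₀ d + 5 = 4.40 − 5·2.3350 + 5 = -2.275
ΔM = M_1 − M_2 = -1.986 − (-2.275) = 0.288; smaller M is more luminous → Star 2.
L ratio = 10^(0.4 |ΔM|) = 10^0.115 = 1.304

Star 2 is more luminous, by a factor of 1.30.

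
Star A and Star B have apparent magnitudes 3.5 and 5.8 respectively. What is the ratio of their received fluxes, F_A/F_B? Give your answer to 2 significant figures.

Magnitude difference = -2.3
Flux ratio = 10^(−0.4 Δm) = 10^(−0.4 × -2.3) = 10^0.920 = 8.318

F_A/F_B ≈ 8.3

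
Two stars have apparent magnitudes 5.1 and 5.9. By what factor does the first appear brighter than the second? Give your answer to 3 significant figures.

Magnitude difference = -0.8
Flux ratio = 10^(−0.4 Δm) = 10^(−0.4 × -0.8) = 10^0.320 = 2.089

2.09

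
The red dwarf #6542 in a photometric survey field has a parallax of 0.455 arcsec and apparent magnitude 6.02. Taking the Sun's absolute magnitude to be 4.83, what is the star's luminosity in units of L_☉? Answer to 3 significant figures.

L/L_☉ ≈ 0.0161

d = 1/p = 1/0.455″ = 2.198 pc
M = m − 5 log₁₀ d + 5 = 6.02 − 5·0.3420 + 5 = 9.310
M − M_☉ = 9.310 − 4.83 = 4.480
L/L_☉ = 10^(−0.4 × 4.480) = 0.01614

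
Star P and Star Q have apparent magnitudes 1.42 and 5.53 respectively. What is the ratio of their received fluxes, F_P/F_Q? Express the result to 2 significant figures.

F_P/F_Q ≈ 44

Magnitude difference = -4.11
Flux ratio = 10^(−0.4 Δm) = 10^(−0.4 × -4.11) = 10^1.644 = 44.06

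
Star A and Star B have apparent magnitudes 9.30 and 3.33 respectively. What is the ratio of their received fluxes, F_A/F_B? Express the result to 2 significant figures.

Δm = 9.30 − (3.33) = 5.97
Flux ratio = 10^(−0.4 Δm) = 10^(−0.4 × 5.97) = 10^-2.388 = 4.093×10^-3

F_A/F_B ≈ 4.1×10^-3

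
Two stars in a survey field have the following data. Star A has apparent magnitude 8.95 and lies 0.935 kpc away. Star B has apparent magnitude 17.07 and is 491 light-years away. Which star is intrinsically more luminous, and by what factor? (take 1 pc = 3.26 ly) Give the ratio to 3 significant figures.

Star A: d = 0.935 kpc = 935.0 pc
Star A: M = m − 5 log₁₀ d + 5 = 8.95 − 5·2.9708 + 5 = -0.904
Star B: d = 491 ly / 3.26 = 150.6 pc
Star B: M = m − 5 log₁₀ d + 5 = 17.07 − 5·2.1779 + 5 = 11.181
ΔM = M_A − M_B = -0.904 − (11.181) = -12.085; smaller M is more luminous → Star A.
L ratio = 10^(0.4 |ΔM|) = 10^4.834 = 68220

Star A is more luminous, by a factor of 68200.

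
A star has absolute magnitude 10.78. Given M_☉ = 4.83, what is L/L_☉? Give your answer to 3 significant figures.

M − M_☉ = 10.78 − 4.83 = 5.950
L/L_☉ = 10^(−0.4 (M − M_☉)) = 10^-2.380 = 4.169×10^-3

L/L_☉ ≈ 4.17×10^-3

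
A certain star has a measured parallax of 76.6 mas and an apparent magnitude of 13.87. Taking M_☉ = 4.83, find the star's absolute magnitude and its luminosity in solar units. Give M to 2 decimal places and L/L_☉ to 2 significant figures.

M ≈ 13.29; L/L_☉ ≈ 4.1×10^-4

d = 1/p = 1000/76.6 mas = 13.05 pc
M = m − 5 log₁₀ d + 5 = 13.87 − 5·1.1158 + 5 = 13.291
M − M_☉ = 13.291 − 4.83 = 8.461
L/L_☉ = 10^(−0.4 × 8.461) = 4.126×10^-4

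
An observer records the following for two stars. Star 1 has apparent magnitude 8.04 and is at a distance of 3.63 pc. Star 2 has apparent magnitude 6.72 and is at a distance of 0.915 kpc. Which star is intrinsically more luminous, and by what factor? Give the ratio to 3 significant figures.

Star 2 is more luminous, by a factor of 214000.

Star 1: M = m − 5 log₁₀ d + 5 = 8.04 − 5·0.5599 + 5 = 10.240
Star 2: d = 0.915 kpc = 915.0 pc
Star 2: M = m − 5 log₁₀ d + 5 = 6.72 − 5·2.9614 + 5 = -3.087
ΔM = M_1 − M_2 = 10.240 − (-3.087) = 13.328; smaller M is more luminous → Star 2.
L ratio = 10^(0.4 |ΔM|) = 10^5.331 = 214300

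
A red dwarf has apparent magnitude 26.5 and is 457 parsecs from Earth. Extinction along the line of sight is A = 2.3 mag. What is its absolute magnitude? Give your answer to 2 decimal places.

M ≈ 15.90

5 log₁₀(d/10 pc) = 5 log₁₀(457.0) − 5 = 8.300
M = m − 5 log₁₀(d/10) − A = 26.5 − 8.300 − 2.3 = 15.900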